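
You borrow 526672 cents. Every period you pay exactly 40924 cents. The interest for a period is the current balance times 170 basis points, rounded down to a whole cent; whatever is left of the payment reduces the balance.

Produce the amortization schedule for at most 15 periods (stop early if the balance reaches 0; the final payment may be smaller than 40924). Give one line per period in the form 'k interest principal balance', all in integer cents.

1 8953 31971 494701
2 8409 32515 462186
3 7857 33067 429119
4 7295 33629 395490
5 6723 34201 361289
6 6141 34783 326506
7 5550 35374 291132
8 4949 35975 255157
9 4337 36587 218570
10 3715 37209 181361
11 3083 37841 143520
12 2439 38485 105035
13 1785 39139 65896
14 1120 39804 26092
15 443 26092 0

1. interest=⌊526672·170/10000⌋=8953; principal=40924-8953=31971; balance=526672-31971=494701
2. interest=⌊494701·170/10000⌋=8409; principal=40924-8409=32515; balance=494701-32515=462186
3. interest=⌊462186·170/10000⌋=7857; principal=40924-7857=33067; balance=462186-33067=429119
4. interest=⌊429119·170/10000⌋=7295; principal=40924-7295=33629; balance=429119-33629=395490
5. interest=⌊395490·170/10000⌋=6723; principal=40924-6723=34201; balance=395490-34201=361289
6. interest=⌊361289·170/10000⌋=6141; principal=40924-6141=34783; balance=361289-34783=326506
7. interest=⌊326506·170/10000⌋=5550; principal=40924-5550=35374; balance=326506-35374=291132
8. interest=⌊291132·170/10000⌋=4949; principal=40924-4949=35975; balance=291132-35975=255157
9. interest=⌊255157·170/10000⌋=4337; principal=40924-4337=36587; balance=255157-36587=218570
10. interest=⌊218570·170/10000⌋=3715; principal=40924-3715=37209; balance=218570-37209=181361
11. interest=⌊181361·170/10000⌋=3083; principal=40924-3083=37841; balance=181361-37841=143520
12. interest=⌊143520·170/10000⌋=2439; principal=40924-2439=38485; balance=143520-38485=105035
13. interest=⌊105035·170/10000⌋=1785; principal=40924-1785=39139; balance=105035-39139=65896
14. interest=⌊65896·170/10000⌋=1120; principal=40924-1120=39804; balance=65896-39804=26092
15. interest=⌊26092·170/10000⌋=443; principal=min(40924-443,26092)=26092; balance=26092-26092=0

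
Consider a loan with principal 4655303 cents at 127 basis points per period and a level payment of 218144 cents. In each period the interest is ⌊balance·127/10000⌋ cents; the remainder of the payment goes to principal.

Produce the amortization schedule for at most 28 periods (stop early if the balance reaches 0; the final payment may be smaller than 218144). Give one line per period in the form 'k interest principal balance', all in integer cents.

1. interest=⌊4655303·127/10000⌋=59122; principal=218144-59122=159022; balance=4655303-159022=4496281
2. interest=⌊4496281·127/10000⌋=57102; principal=218144-57102=161042; balance=4496281-161042=4335239
3. interest=⌊4335239·127/10000⌋=55057; principal=218144-55057=163087; balance=4335239-163087=4172152
4. interest=⌊4172152·127/10000⌋=52986; principal=218144-52986=165158; balance=4172152-165158=4006994
5. interest=⌊4006994·127/10000⌋=50888; principal=218144-50888=167256; balance=4006994-167256=3839738
6. interest=⌊3839738·127/10000⌋=48764; principal=218144-48764=169380; balance=3839738-169380=3670358
7. interest=⌊3670358·127/10000⌋=46613; principal=218144-46613=171531; balance=3670358-171531=3498827
8. interest=⌊3498827·127/10000⌋=44435; principal=218144-44435=173709; balance=3498827-173709=3325118
9. interest=⌊3325118·127/10000⌋=42228; principal=218144-42228=175916; balance=3325118-175916=3149202
10. interest=⌊3149202·127/10000⌋=39994; principal=218144-39994=178150; balance=3149202-178150=2971052
11. interest=⌊2971052·127/10000⌋=37732; principal=218144-37732=180412; balance=2971052-180412=2790640
12. interest=⌊2790640·127/10000⌋=35441; principal=218144-35441=182703; balance=2790640-182703=2607937
13. interest=⌊2607937·127/10000⌋=33120; principal=218144-33120=185024; balance=2607937-185024=2422913
14. interest=⌊2422913·127/10000⌋=30770; principal=218144-30770=187374; balance=2422913-187374=2235539
15. interest=⌊2235539·127/10000⌋=28391; principal=218144-28391=189753; balance=2235539-189753=2045786
16. interest=⌊2045786·127/10000⌋=25981; principal=218144-25981=192163; balance=2045786-192163=1853623
17. interest=⌊1853623·127/10000⌋=23541; principal=218144-23541=194603; balance=1853623-194603=1659020
18. interest=⌊1659020·127/10000⌋=21069; principal=218144-21069=197075; balance=1659020-197075=1461945
19. interest=⌊1461945·127/10000⌋=18566; principal=218144-18566=199578; balance=1461945-199578=1262367
20. interest=⌊1262367·127/10000⌋=16032; principal=218144-16032=202112; balance=1262367-202112=1060255
21. interest=⌊1060255·127/10000⌋=13465; principal=218144-13465=204679; balance=1060255-204679=855576
22. interest=⌊855576·127/10000⌋=10865; principal=218144-10865=207279; balance=855576-207279=648297
23. interest=⌊648297·127/10000⌋=8233; principal=218144-8233=209911; balance=648297-209911=438386
24. interest=⌊438386·127/10000⌋=5567; principal=218144-5567=212577; balance=438386-212577=225809
25. interest=⌊225809·127/10000⌋=2867; principal=218144-2867=215277; balance=225809-215277=10532
26. interest=⌊10532·127/10000⌋=133; principal=min(218144-133,10532)=10532; balance=10532-10532=0

1 59122 159022 4496281
2 57102 161042 4335239
3 55057 163087 4172152
4 52986 165158 4006994
5 50888 167256 3839738
6 48764 169380 3670358
7 46613 171531 3498827
8 44435 173709 3325118
9 42228 175916 3149202
10 39994 178150 2971052
11 37732 180412 2790640
12 35441 182703 2607937
13 33120 185024 2422913
14 30770 187374 2235539
15 28391 189753 2045786
16 25981 192163 1853623
17 23541 194603 1659020
18 21069 197075 1461945
19 18566 199578 1262367
20 16032 202112 1060255
21 13465 204679 855576
22 10865 207279 648297
23 8233 209911 438386
24 5567 212577 225809
25 2867 215277 10532
26 133 10532 0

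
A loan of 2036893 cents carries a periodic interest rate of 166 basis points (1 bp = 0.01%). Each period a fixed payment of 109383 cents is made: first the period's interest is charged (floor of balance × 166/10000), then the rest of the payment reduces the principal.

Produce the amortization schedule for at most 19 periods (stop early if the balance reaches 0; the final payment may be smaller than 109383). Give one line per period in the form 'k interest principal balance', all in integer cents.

1. interest=⌊2036893·166/10000⌋=33812; principal=109383-33812=75571; balance=2036893-75571=1961322
2. interest=⌊1961322·166/10000⌋=32557; principal=109383-32557=76826; balance=1961322-76826=1884496
3. interest=⌊1884496·166/10000⌋=31282; principal=109383-31282=78101; balance=1884496-78101=1806395
4. interest=⌊1806395·166/10000⌋=29986; principal=109383-29986=79397; balance=1806395-79397=1726998
5. interest=⌊1726998·166/10000⌋=28668; principal=109383-28668=80715; balance=1726998-80715=1646283
6. interest=⌊1646283·166/10000⌋=27328; principal=109383-27328=82055; balance=1646283-82055=1564228
7. interest=⌊1564228·166/10000⌋=25966; principal=109383-25966=83417; balance=1564228-83417=1480811
8. interest=⌊1480811·166/10000⌋=24581; principal=109383-24581=84802; balance=1480811-84802=1396009
9. interest=⌊1396009·166/10000⌋=23173; principal=109383-23173=86210; balance=1396009-86210=1309799
10. interest=⌊1309799·166/10000⌋=21742; principal=109383-21742=87641; balance=1309799-87641=1222158
11. interest=⌊1222158·166/10000⌋=20287; principal=109383-20287=89096; balance=1222158-89096=1133062
12. interest=⌊1133062·166/10000⌋=18808; principal=109383-18808=90575; balance=1133062-90575=1042487
13. interest=⌊1042487·166/10000⌋=17305; principal=109383-17305=92078; balance=1042487-92078=950409
14. interest=⌊950409·166/10000⌋=15776; principal=109383-15776=93607; balance=950409-93607=856802
15. interest=⌊856802·166/10000⌋=14222; principal=109383-14222=95161; balance=856802-95161=761641
16. interest=⌊761641·166/10000⌋=12643; principal=109383-12643=96740; balance=761641-96740=664901
17. interest=⌊664901·166/10000⌋=11037; principal=109383-11037=98346; balance=664901-98346=566555
18. interest=⌊566555·166/10000⌋=9404; principal=109383-9404=99979; balance=566555-99979=466576
19. interest=⌊466576·166/10000⌋=7745; principal=109383-7745=101638; balance=466576-101638=364938

1 33812 75571 1961322
2 32557 76826 1884496
3 31282 78101 1806395
4 29986 79397 1726998
5 28668 80715 1646283
6 27328 82055 1564228
7 25966 83417 1480811
8 24581 84802 1396009
9 23173 86210 1309799
10 21742 87641 1222158
11 20287 89096 1133062
12 18808 90575 1042487
13 17305 92078 950409
14 15776 93607 856802
15 14222 95161 761641
16 12643 96740 664901
17 11037 98346 566555
18 9404 99979 466576
19 7745 101638 364938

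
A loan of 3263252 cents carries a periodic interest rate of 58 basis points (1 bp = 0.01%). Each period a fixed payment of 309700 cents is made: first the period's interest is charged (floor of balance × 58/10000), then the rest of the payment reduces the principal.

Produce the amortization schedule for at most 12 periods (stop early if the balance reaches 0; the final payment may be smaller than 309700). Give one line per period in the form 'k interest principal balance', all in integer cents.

1 18926 290774 2972478
2 17240 292460 2680018
3 15544 294156 2385862
4 13837 295863 2089999
5 12121 297579 1792420
6 10396 299304 1493116
7 8660 301040 1192076
8 6914 302786 889290
9 5157 304543 584747
10 3391 306309 278438
11 1614 278438 0

1. interest=⌊3263252·58/10000⌋=18926; principal=309700-18926=290774; balance=3263252-290774=2972478
2. interest=⌊2972478·58/10000⌋=17240; principal=309700-17240=292460; balance=2972478-292460=2680018
3. interest=⌊2680018·58/10000⌋=15544; principal=309700-15544=294156; balance=2680018-294156=2385862
4. interest=⌊2385862·58/10000⌋=13837; principal=309700-13837=295863; balance=2385862-295863=2089999
5. interest=⌊2089999·58/10000⌋=12121; principal=309700-12121=297579; balance=2089999-297579=1792420
6. interest=⌊1792420·58/10000⌋=10396; principal=309700-10396=299304; balance=1792420-299304=1493116
7. interest=⌊1493116·58/10000⌋=8660; principal=309700-8660=301040; balance=1493116-301040=1192076
8. interest=⌊1192076·58/10000⌋=6914; principal=309700-6914=302786; balance=1192076-302786=889290
9. interest=⌊889290·58/10000⌋=5157; principal=309700-5157=304543; balance=889290-304543=584747
10. interest=⌊584747·58/10000⌋=3391; principal=309700-3391=306309; balance=584747-306309=278438
11. interest=⌊278438·58/10000⌋=1614; principal=min(309700-1614,278438)=278438; balance=278438-278438=0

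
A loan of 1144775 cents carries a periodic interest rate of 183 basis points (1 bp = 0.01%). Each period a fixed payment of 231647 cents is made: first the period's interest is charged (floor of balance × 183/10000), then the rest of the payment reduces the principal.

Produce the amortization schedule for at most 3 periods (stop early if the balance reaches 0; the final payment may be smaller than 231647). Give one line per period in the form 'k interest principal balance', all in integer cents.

1. interest=⌊1144775·183/10000⌋=20949; principal=231647-20949=210698; balance=1144775-210698=934077
2. interest=⌊934077·183/10000⌋=17093; principal=231647-17093=214554; balance=934077-214554=719523
3. interest=⌊719523·183/10000⌋=13167; principal=231647-13167=218480; balance=719523-218480=501043

1 20949 210698 934077
2 17093 214554 719523
3 13167 218480 501043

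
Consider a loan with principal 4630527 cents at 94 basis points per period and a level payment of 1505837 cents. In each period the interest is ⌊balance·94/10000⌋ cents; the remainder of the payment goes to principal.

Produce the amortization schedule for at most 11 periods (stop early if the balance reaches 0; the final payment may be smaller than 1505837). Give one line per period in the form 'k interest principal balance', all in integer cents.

1. interest=⌊4630527·94/10000⌋=43526; principal=1505837-43526=1462311; balance=4630527-1462311=3168216
2. interest=⌊3168216·94/10000⌋=29781; principal=1505837-29781=1476056; balance=3168216-1476056=1692160
3. interest=⌊1692160·94/10000⌋=15906; principal=1505837-15906=1489931; balance=1692160-1489931=202229
4. interest=⌊202229·94/10000⌋=1900; principal=min(1505837-1900,202229)=202229; balance=202229-202229=0

1 43526 1462311 3168216
2 29781 1476056 1692160
3 15906 1489931 202229
4 1900 202229 0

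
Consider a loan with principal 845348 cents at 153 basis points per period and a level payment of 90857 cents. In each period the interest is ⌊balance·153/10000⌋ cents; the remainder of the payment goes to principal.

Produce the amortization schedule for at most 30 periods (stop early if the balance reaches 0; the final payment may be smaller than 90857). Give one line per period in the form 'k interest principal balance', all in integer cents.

1. interest=⌊845348·153/10000⌋=12933; principal=90857-12933=77924; balance=845348-77924=767424
2. interest=⌊767424·153/10000⌋=11741; principal=90857-11741=79116; balance=767424-79116=688308
3. interest=⌊688308·153/10000⌋=10531; principal=90857-10531=80326; balance=688308-80326=607982
4. interest=⌊607982·153/10000⌋=9302; principal=90857-9302=81555; balance=607982-81555=526427
5. interest=⌊526427·153/10000⌋=8054; principal=90857-8054=82803; balance=526427-82803=443624
6. interest=⌊443624·153/10000⌋=6787; principal=90857-6787=84070; balance=443624-84070=359554
7. interest=⌊359554·153/10000⌋=5501; principal=90857-5501=85356; balance=359554-85356=274198
8. interest=⌊274198·153/10000⌋=4195; principal=90857-4195=86662; balance=274198-86662=187536
9. interest=⌊187536·153/10000⌋=2869; principal=90857-2869=87988; balance=187536-87988=99548
10. interest=⌊99548·153/10000⌋=1523; principal=90857-1523=89334; balance=99548-89334=10214
11. interest=⌊10214·153/10000⌋=156; principal=min(90857-156,10214)=10214; balance=10214-10214=0

1 12933 77924 767424
2 11741 79116 688308
3 10531 80326 607982
4 9302 81555 526427
5 8054 82803 443624
6 6787 84070 359554
7 5501 85356 274198
8 4195 86662 187536
9 2869 87988 99548
10 1523 89334 10214
11 156 10214 0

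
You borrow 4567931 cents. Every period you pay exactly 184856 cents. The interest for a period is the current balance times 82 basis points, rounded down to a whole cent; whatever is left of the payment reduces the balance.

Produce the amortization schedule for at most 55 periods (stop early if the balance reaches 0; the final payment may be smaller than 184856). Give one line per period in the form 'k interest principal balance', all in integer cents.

1 37457 147399 4420532
2 36248 148608 4271924
3 35029 149827 4122097
4 33801 151055 3971042
5 32562 152294 3818748
6 31313 153543 3665205
7 30054 154802 3510403
8 28785 156071 3354332
9 27505 157351 3196981
10 26215 158641 3038340
11 24914 159942 2878398
12 23602 161254 2717144
13 22280 162576 2554568
14 20947 163909 2390659
15 19603 165253 2225406
16 18248 166608 2058798
17 16882 167974 1890824
18 15504 169352 1721472
19 14116 170740 1550732
20 12716 172140 1378592
21 11304 173552 1205040
22 9881 174975 1030065
23 8446 176410 853655
24 6999 177857 675798
25 5541 179315 496483
26 4071 180785 315698
27 2588 182268 133430
28 1094 133430 0

1. interest=⌊4567931·82/10000⌋=37457; principal=184856-37457=147399; balance=4567931-147399=4420532
2. interest=⌊4420532·82/10000⌋=36248; principal=184856-36248=148608; balance=4420532-148608=4271924
3. interest=⌊4271924·82/10000⌋=35029; principal=184856-35029=149827; balance=4271924-149827=4122097
4. interest=⌊4122097·82/10000⌋=33801; principal=184856-33801=151055; balance=4122097-151055=3971042
5. interest=⌊3971042·82/10000⌋=32562; principal=184856-32562=152294; balance=3971042-152294=3818748
6. interest=⌊3818748·82/10000⌋=31313; principal=184856-31313=153543; balance=3818748-153543=3665205
7. interest=⌊3665205·82/10000⌋=30054; principal=184856-30054=154802; balance=3665205-154802=3510403
8. interest=⌊3510403·82/10000⌋=28785; principal=184856-28785=156071; balance=3510403-156071=3354332
9. interest=⌊3354332·82/10000⌋=27505; principal=184856-27505=157351; balance=3354332-157351=3196981
10. interest=⌊3196981·82/10000⌋=26215; principal=184856-26215=158641; balance=3196981-158641=3038340
11. interest=⌊3038340·82/10000⌋=24914; principal=184856-24914=159942; balance=3038340-159942=2878398
12. interest=⌊2878398·82/10000⌋=23602; principal=184856-23602=161254; balance=2878398-161254=2717144
13. interest=⌊2717144·82/10000⌋=22280; principal=184856-22280=162576; balance=2717144-162576=2554568
14. interest=⌊2554568·82/10000⌋=20947; principal=184856-20947=163909; balance=2554568-163909=2390659
15. interest=⌊2390659·82/10000⌋=19603; principal=184856-19603=165253; balance=2390659-165253=2225406
16. interest=⌊2225406·82/10000⌋=18248; principal=184856-18248=166608; balance=2225406-166608=2058798
17. interest=⌊2058798·82/10000⌋=16882; principal=184856-16882=167974; balance=2058798-167974=1890824
18. interest=⌊1890824·82/10000⌋=15504; principal=184856-15504=169352; balance=1890824-169352=1721472
19. interest=⌊1721472·82/10000⌋=14116; principal=184856-14116=170740; balance=1721472-170740=1550732
20. interest=⌊1550732·82/10000⌋=12716; principal=184856-12716=172140; balance=1550732-172140=1378592
21. interest=⌊1378592·82/10000⌋=11304; principal=184856-11304=173552; balance=1378592-173552=1205040
22. interest=⌊1205040·82/10000⌋=9881; principal=184856-9881=174975; balance=1205040-174975=1030065
23. interest=⌊1030065·82/10000⌋=8446; principal=184856-8446=176410; balance=1030065-176410=853655
24. interest=⌊853655·82/10000⌋=6999; principal=184856-6999=177857; balance=853655-177857=675798
25. interest=⌊675798·82/10000⌋=5541; principal=184856-5541=179315; balance=675798-179315=496483
26. interest=⌊496483·82/10000⌋=4071; principal=184856-4071=180785; balance=496483-180785=315698
27. interest=⌊315698·82/10000⌋=2588; principal=184856-2588=182268; balance=315698-182268=133430
28. interest=⌊133430·82/10000⌋=1094; principal=min(184856-1094,133430)=133430; balance=133430-133430=0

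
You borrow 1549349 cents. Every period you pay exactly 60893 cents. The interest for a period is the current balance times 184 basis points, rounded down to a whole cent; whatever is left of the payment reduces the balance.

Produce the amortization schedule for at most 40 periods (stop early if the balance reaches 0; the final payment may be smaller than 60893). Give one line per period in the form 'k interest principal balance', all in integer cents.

1 28508 32385 1516964
2 27912 32981 1483983
3 27305 33588 1450395
4 26687 34206 1416189
5 26057 34836 1381353
6 25416 35477 1345876
7 24764 36129 1309747
8 24099 36794 1272953
9 23422 37471 1235482
10 22732 38161 1197321
11 22030 38863 1158458
12 21315 39578 1118880
13 20587 40306 1078574
14 19845 41048 1037526
15 19090 41803 995723
16 18321 42572 953151
17 17537 43356 909795
18 16740 44153 865642
19 15927 44966 820676
20 15100 45793 774883
21 14257 46636 728247
22 13399 47494 680753
23 12525 48368 632385
24 11635 49258 583127
25 10729 50164 532963
26 9806 51087 481876
27 8866 52027 429849
28 7909 52984 376865
29 6934 53959 322906
30 5941 54952 267954
31 4930 55963 211991
32 3900 56993 154998
33 2851 58042 96956
34 1783 59110 37846
35 696 37846 0

1. interest=⌊1549349·184/10000⌋=28508; principal=60893-28508=32385; balance=1549349-32385=1516964
2. interest=⌊1516964·184/10000⌋=27912; principal=60893-27912=32981; balance=1516964-32981=1483983
3. interest=⌊1483983·184/10000⌋=27305; principal=60893-27305=33588; balance=1483983-33588=1450395
4. interest=⌊1450395·184/10000⌋=26687; principal=60893-26687=34206; balance=1450395-34206=1416189
5. interest=⌊1416189·184/10000⌋=26057; principal=60893-26057=34836; balance=1416189-34836=1381353
6. interest=⌊1381353·184/10000⌋=25416; principal=60893-25416=35477; balance=1381353-35477=1345876
7. interest=⌊1345876·184/10000⌋=24764; principal=60893-24764=36129; balance=1345876-36129=1309747
8. interest=⌊1309747·184/10000⌋=24099; principal=60893-24099=36794; balance=1309747-36794=1272953
9. interest=⌊1272953·184/10000⌋=23422; principal=60893-23422=37471; balance=1272953-37471=1235482
10. interest=⌊1235482·184/10000⌋=22732; principal=60893-22732=38161; balance=1235482-38161=1197321
11. interest=⌊1197321·184/10000⌋=22030; principal=60893-22030=38863; balance=1197321-38863=1158458
12. interest=⌊1158458·184/10000⌋=21315; principal=60893-21315=39578; balance=1158458-39578=1118880
13. interest=⌊1118880·184/10000⌋=20587; principal=60893-20587=40306; balance=1118880-40306=1078574
14. interest=⌊1078574·184/10000⌋=19845; principal=60893-19845=41048; balance=1078574-41048=1037526
15. interest=⌊1037526·184/10000⌋=19090; principal=60893-19090=41803; balance=1037526-41803=995723
16. interest=⌊995723·184/10000⌋=18321; principal=60893-18321=42572; balance=995723-42572=953151
17. interest=⌊953151·184/10000⌋=17537; principal=60893-17537=43356; balance=953151-43356=909795
18. interest=⌊909795·184/10000⌋=16740; principal=60893-16740=44153; balance=909795-44153=865642
19. interest=⌊865642·184/10000⌋=15927; principal=60893-15927=44966; balance=865642-44966=820676
20. interest=⌊820676·184/10000⌋=15100; principal=60893-15100=45793; balance=820676-45793=774883
21. interest=⌊774883·184/10000⌋=14257; principal=60893-14257=46636; balance=774883-46636=728247
22. interest=⌊728247·184/10000⌋=13399; principal=60893-13399=47494; balance=728247-47494=680753
23. interest=⌊680753·184/10000⌋=12525; principal=60893-12525=48368; balance=680753-48368=632385
24. interest=⌊632385·184/10000⌋=11635; principal=60893-11635=49258; balance=632385-49258=583127
25. interest=⌊583127·184/10000⌋=10729; principal=60893-10729=50164; balance=583127-50164=532963
26. interest=⌊532963·184/10000⌋=9806; principal=60893-9806=51087; balance=532963-51087=481876
27. interest=⌊481876·184/10000⌋=8866; principal=60893-8866=52027; balance=481876-52027=429849
28. interest=⌊429849·184/10000⌋=7909; principal=60893-7909=52984; balance=429849-52984=376865
29. interest=⌊376865·184/10000⌋=6934; principal=60893-6934=53959; balance=376865-53959=322906
30. interest=⌊322906·184/10000⌋=5941; principal=60893-5941=54952; balance=322906-54952=267954
31. interest=⌊267954·184/10000⌋=4930; principal=60893-4930=55963; balance=267954-55963=211991
32. interest=⌊211991·184/10000⌋=3900; principal=60893-3900=56993; balance=211991-56993=154998
33. interest=⌊154998·184/10000⌋=2851; principal=60893-2851=58042; balance=154998-58042=96956
34. interest=⌊96956·184/10000⌋=1783; principal=60893-1783=59110; balance=96956-59110=37846
35. interest=⌊37846·184/10000⌋=696; principal=min(60893-696,37846)=37846; balance=37846-37846=0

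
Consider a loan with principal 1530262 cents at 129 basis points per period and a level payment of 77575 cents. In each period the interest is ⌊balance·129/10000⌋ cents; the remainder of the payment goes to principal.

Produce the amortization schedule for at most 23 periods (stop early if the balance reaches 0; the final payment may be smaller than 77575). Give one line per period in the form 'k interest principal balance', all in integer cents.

1. interest=⌊1530262·129/10000⌋=19740; principal=77575-19740=57835; balance=1530262-57835=1472427
2. interest=⌊1472427·129/10000⌋=18994; principal=77575-18994=58581; balance=1472427-58581=1413846
3. interest=⌊1413846·129/10000⌋=18238; principal=77575-18238=59337; balance=1413846-59337=1354509
4. interest=⌊1354509·129/10000⌋=17473; principal=77575-17473=60102; balance=1354509-60102=1294407
5. interest=⌊1294407·129/10000⌋=16697; principal=77575-16697=60878; balance=1294407-60878=1233529
6. interest=⌊1233529·129/10000⌋=15912; principal=77575-15912=61663; balance=1233529-61663=1171866
7. interest=⌊1171866·129/10000⌋=15117; principal=77575-15117=62458; balance=1171866-62458=1109408
8. interest=⌊1109408·129/10000⌋=14311; principal=77575-14311=63264; balance=1109408-63264=1046144
9. interest=⌊1046144·129/10000⌋=13495; principal=77575-13495=64080; balance=1046144-64080=982064
10. interest=⌊982064·129/10000⌋=12668; principal=77575-12668=64907; balance=982064-64907=917157
11. interest=⌊917157·129/10000⌋=11831; principal=77575-11831=65744; balance=917157-65744=851413
12. interest=⌊851413·129/10000⌋=10983; principal=77575-10983=66592; balance=851413-66592=784821
13. interest=⌊784821·129/10000⌋=10124; principal=77575-10124=67451; balance=784821-67451=717370
14. interest=⌊717370·129/10000⌋=9254; principal=77575-9254=68321; balance=717370-68321=649049
15. interest=⌊649049·129/10000⌋=8372; principal=77575-8372=69203; balance=649049-69203=579846
16. interest=⌊579846·129/10000⌋=7480; principal=77575-7480=70095; balance=579846-70095=509751
17. interest=⌊509751·129/10000⌋=6575; principal=77575-6575=71000; balance=509751-71000=438751
18. interest=⌊438751·129/10000⌋=5659; principal=77575-5659=71916; balance=438751-71916=366835
19. interest=⌊366835·129/10000⌋=4732; principal=77575-4732=72843; balance=366835-72843=293992
20. interest=⌊293992·129/10000⌋=3792; principal=77575-3792=73783; balance=293992-73783=220209
21. interest=⌊220209·129/10000⌋=2840; principal=77575-2840=74735; balance=220209-74735=145474
22. interest=⌊145474·129/10000⌋=1876; principal=77575-1876=75699; balance=145474-75699=69775
23. interest=⌊69775·129/10000⌋=900; principal=min(77575-900,69775)=69775; balance=69775-69775=0

1 19740 57835 1472427
2 18994 58581 1413846
3 18238 59337 1354509
4 17473 60102 1294407
5 16697 60878 1233529
6 15912 61663 1171866
7 15117 62458 1109408
8 14311 63264 1046144
9 13495 64080 982064
10 12668 64907 917157
11 11831 65744 851413
12 10983 66592 784821
13 10124 67451 717370
14 9254 68321 649049
15 8372 69203 579846
16 7480 70095 509751
17 6575 71000 438751
18 5659 71916 366835
19 4732 72843 293992
20 3792 73783 220209
21 2840 74735 145474
22 1876 75699 69775
23 900 69775 0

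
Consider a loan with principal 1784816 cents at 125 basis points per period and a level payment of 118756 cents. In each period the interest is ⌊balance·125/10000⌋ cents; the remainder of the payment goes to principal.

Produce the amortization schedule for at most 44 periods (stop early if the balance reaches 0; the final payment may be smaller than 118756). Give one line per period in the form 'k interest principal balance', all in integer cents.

1. interest=⌊1784816·125/10000⌋=22310; principal=118756-22310=96446; balance=1784816-96446=1688370
2. interest=⌊1688370·125/10000⌋=21104; principal=118756-21104=97652; balance=1688370-97652=1590718
3. interest=⌊1590718·125/10000⌋=19883; principal=118756-19883=98873; balance=1590718-98873=1491845
4. interest=⌊1491845·125/10000⌋=18648; principal=118756-18648=100108; balance=1491845-100108=1391737
5. interest=⌊1391737·125/10000⌋=17396; principal=118756-17396=101360; balance=1391737-101360=1290377
6. interest=⌊1290377·125/10000⌋=16129; principal=118756-16129=102627; balance=1290377-102627=1187750
7. interest=⌊1187750·125/10000⌋=14846; principal=118756-14846=103910; balance=1187750-103910=1083840
8. interest=⌊1083840·125/10000⌋=13548; principal=118756-13548=105208; balance=1083840-105208=978632
9. interest=⌊978632·125/10000⌋=12232; principal=118756-12232=106524; balance=978632-106524=872108
10. interest=⌊872108·125/10000⌋=10901; principal=118756-10901=107855; balance=872108-107855=764253
11. interest=⌊764253·125/10000⌋=9553; principal=118756-9553=109203; balance=764253-109203=655050
12. interest=⌊655050·125/10000⌋=8188; principal=118756-8188=110568; balance=655050-110568=544482
13. interest=⌊544482·125/10000⌋=6806; principal=118756-6806=111950; balance=544482-111950=432532
14. interest=⌊432532·125/10000⌋=5406; principal=118756-5406=113350; balance=432532-113350=319182
15. interest=⌊319182·125/10000⌋=3989; principal=118756-3989=114767; balance=319182-114767=204415
16. interest=⌊204415·125/10000⌋=2555; principal=118756-2555=116201; balance=204415-116201=88214
17. interest=⌊88214·125/10000⌋=1102; principal=min(118756-1102,88214)=88214; balance=88214-88214=0

1 22310 96446 1688370
2 21104 97652 1590718
3 19883 98873 1491845
4 18648 100108 1391737
5 17396 101360 1290377
6 16129 102627 1187750
7 14846 103910 1083840
8 13548 105208 978632
9 12232 106524 872108
10 10901 107855 764253
11 9553 109203 655050
12 8188 110568 544482
13 6806 111950 432532
14 5406 113350 319182
15 3989 114767 204415
16 2555 116201 88214
17 1102 88214 0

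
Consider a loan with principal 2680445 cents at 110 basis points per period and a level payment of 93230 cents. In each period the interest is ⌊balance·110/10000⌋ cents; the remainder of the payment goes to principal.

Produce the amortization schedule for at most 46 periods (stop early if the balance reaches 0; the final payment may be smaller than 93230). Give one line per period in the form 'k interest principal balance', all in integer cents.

1 29484 63746 2616699
2 28783 64447 2552252
3 28074 65156 2487096
4 27358 65872 2421224
5 26633 66597 2354627
6 25900 67330 2287297
7 25160 68070 2219227
8 24411 68819 2150408
9 23654 69576 2080832
10 22889 70341 2010491
11 22115 71115 1939376
12 21333 71897 1867479
13 20542 72688 1794791
14 19742 73488 1721303
15 18934 74296 1647007
16 18117 75113 1571894
17 17290 75940 1495954
18 16455 76775 1419179
19 15610 77620 1341559
20 14757 78473 1263086
21 13893 79337 1183749
22 13021 80209 1103540
23 12138 81092 1022448
24 11246 81984 940464
25 10345 82885 857579
26 9433 83797 773782
27 8511 84719 689063
28 7579 85651 603412
29 6637 86593 516819
30 5685 87545 429274
31 4722 88508 340766
32 3748 89482 251284
33 2764 90466 160818
34 1768 91462 69356
35 762 69356 0

1. interest=⌊2680445·110/10000⌋=29484; principal=93230-29484=63746; balance=2680445-63746=2616699
2. interest=⌊2616699·110/10000⌋=28783; principal=93230-28783=64447; balance=2616699-64447=2552252
3. interest=⌊2552252·110/10000⌋=28074; principal=93230-28074=65156; balance=2552252-65156=2487096
4. interest=⌊2487096·110/10000⌋=27358; principal=93230-27358=65872; balance=2487096-65872=2421224
5. interest=⌊2421224·110/10000⌋=26633; principal=93230-26633=66597; balance=2421224-66597=2354627
6. interest=⌊2354627·110/10000⌋=25900; principal=93230-25900=67330; balance=2354627-67330=2287297
7. interest=⌊2287297·110/10000⌋=25160; principal=93230-25160=68070; balance=2287297-68070=2219227
8. interest=⌊2219227·110/10000⌋=24411; principal=93230-24411=68819; balance=2219227-68819=2150408
9. interest=⌊2150408·110/10000⌋=23654; principal=93230-23654=69576; balance=2150408-69576=2080832
10. interest=⌊2080832·110/10000⌋=22889; principal=93230-22889=70341; balance=2080832-70341=2010491
11. interest=⌊2010491·110/10000⌋=22115; principal=93230-22115=71115; balance=2010491-71115=1939376
12. interest=⌊1939376·110/10000⌋=21333; principal=93230-21333=71897; balance=1939376-71897=1867479
13. interest=⌊1867479·110/10000⌋=20542; principal=93230-20542=72688; balance=1867479-72688=1794791
14. interest=⌊1794791·110/10000⌋=19742; principal=93230-19742=73488; balance=1794791-73488=1721303
15. interest=⌊1721303·110/10000⌋=18934; principal=93230-18934=74296; balance=1721303-74296=1647007
16. interest=⌊1647007·110/10000⌋=18117; principal=93230-18117=75113; balance=1647007-75113=1571894
17. interest=⌊1571894·110/10000⌋=17290; principal=93230-17290=75940; balance=1571894-75940=1495954
18. interest=⌊1495954·110/10000⌋=16455; principal=93230-16455=76775; balance=1495954-76775=1419179
19. interest=⌊1419179·110/10000⌋=15610; principal=93230-15610=77620; balance=1419179-77620=1341559
20. interest=⌊1341559·110/10000⌋=14757; principal=93230-14757=78473; balance=1341559-78473=1263086
21. interest=⌊1263086·110/10000⌋=13893; principal=93230-13893=79337; balance=1263086-79337=1183749
22. interest=⌊1183749·110/10000⌋=13021; principal=93230-13021=80209; balance=1183749-80209=1103540
23. interest=⌊1103540·110/10000⌋=12138; principal=93230-12138=81092; balance=1103540-81092=1022448
24. interest=⌊1022448·110/10000⌋=11246; principal=93230-11246=81984; balance=1022448-81984=940464
25. interest=⌊940464·110/10000⌋=10345; principal=93230-10345=82885; balance=940464-82885=857579
26. interest=⌊857579·110/10000⌋=9433; principal=93230-9433=83797; balance=857579-83797=773782
27. interest=⌊773782·110/10000⌋=8511; principal=93230-8511=84719; balance=773782-84719=689063
28. interest=⌊689063·110/10000⌋=7579; principal=93230-7579=85651; balance=689063-85651=603412
29. interest=⌊603412·110/10000⌋=6637; principal=93230-6637=86593; balance=603412-86593=516819
30. interest=⌊516819·110/10000⌋=5685; principal=93230-5685=87545; balance=516819-87545=429274
31. interest=⌊429274·110/10000⌋=4722; principal=93230-4722=88508; balance=429274-88508=340766
32. interest=⌊340766·110/10000⌋=3748; principal=93230-3748=89482; balance=340766-89482=251284
33. interest=⌊251284·110/10000⌋=2764; principal=93230-2764=90466; balance=251284-90466=160818
34. interest=⌊160818·110/10000⌋=1768; principal=93230-1768=91462; balance=160818-91462=69356
35. interest=⌊69356·110/10000⌋=762; principal=min(93230-762,69356)=69356; balance=69356-69356=0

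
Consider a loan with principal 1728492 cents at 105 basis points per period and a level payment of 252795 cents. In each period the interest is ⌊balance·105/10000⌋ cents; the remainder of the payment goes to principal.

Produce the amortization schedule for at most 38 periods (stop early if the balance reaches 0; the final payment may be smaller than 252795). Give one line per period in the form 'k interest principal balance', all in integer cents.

1 18149 234646 1493846
2 15685 237110 1256736
3 13195 239600 1017136
4 10679 242116 775020
5 8137 244658 530362
6 5568 247227 283135
7 2972 249823 33312
8 349 33312 0

1. interest=⌊1728492·105/10000⌋=18149; principal=252795-18149=234646; balance=1728492-234646=1493846
2. interest=⌊1493846·105/10000⌋=15685; principal=252795-15685=237110; balance=1493846-237110=1256736
3. interest=⌊1256736·105/10000⌋=13195; principal=252795-13195=239600; balance=1256736-239600=1017136
4. interest=⌊1017136·105/10000⌋=10679; principal=252795-10679=242116; balance=1017136-242116=775020
5. interest=⌊775020·105/10000⌋=8137; principal=252795-8137=244658; balance=775020-244658=530362
6. interest=⌊530362·105/10000⌋=5568; principal=252795-5568=247227; balance=530362-247227=283135
7. interest=⌊283135·105/10000⌋=2972; principal=252795-2972=249823; balance=283135-249823=33312
8. interest=⌊33312·105/10000⌋=349; principal=min(252795-349,33312)=33312; balance=33312-33312=0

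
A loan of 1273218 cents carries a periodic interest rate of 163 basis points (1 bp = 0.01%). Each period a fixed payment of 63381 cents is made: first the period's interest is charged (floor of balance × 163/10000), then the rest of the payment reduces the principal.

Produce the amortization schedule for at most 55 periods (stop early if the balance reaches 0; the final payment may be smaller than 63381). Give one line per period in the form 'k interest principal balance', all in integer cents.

1 20753 42628 1230590
2 20058 43323 1187267
3 19352 44029 1143238
4 18634 44747 1098491
5 17905 45476 1053015
6 17164 46217 1006798
7 16410 46971 959827
8 15645 47736 912091
9 14867 48514 863577
10 14076 49305 814272
11 13272 50109 764163
12 12455 50926 713237
13 11625 51756 661481
14 10782 52599 608882
15 9924 53457 555425
16 9053 54328 501097
17 8167 55214 445883
18 7267 56114 389769
19 6353 57028 332741
20 5423 57958 274783
21 4478 58903 215880
22 3518 59863 156017
23 2543 60838 95179
24 1551 61830 33349
25 543 33349 0

1. interest=⌊1273218·163/10000⌋=20753; principal=63381-20753=42628; balance=1273218-42628=1230590
2. interest=⌊1230590·163/10000⌋=20058; principal=63381-20058=43323; balance=1230590-43323=1187267
3. interest=⌊1187267·163/10000⌋=19352; principal=63381-19352=44029; balance=1187267-44029=1143238
4. interest=⌊1143238·163/10000⌋=18634; principal=63381-18634=44747; balance=1143238-44747=1098491
5. interest=⌊1098491·163/10000⌋=17905; principal=63381-17905=45476; balance=1098491-45476=1053015
6. interest=⌊1053015·163/10000⌋=17164; principal=63381-17164=46217; balance=1053015-46217=1006798
7. interest=⌊1006798·163/10000⌋=16410; principal=63381-16410=46971; balance=1006798-46971=959827
8. interest=⌊959827·163/10000⌋=15645; principal=63381-15645=47736; balance=959827-47736=912091
9. interest=⌊912091·163/10000⌋=14867; principal=63381-14867=48514; balance=912091-48514=863577
10. interest=⌊863577·163/10000⌋=14076; principal=63381-14076=49305; balance=863577-49305=814272
11. interest=⌊814272·163/10000⌋=13272; principal=63381-13272=50109; balance=814272-50109=764163
12. interest=⌊764163·163/10000⌋=12455; principal=63381-12455=50926; balance=764163-50926=713237
13. interest=⌊713237·163/10000⌋=11625; principal=63381-11625=51756; balance=713237-51756=661481
14. interest=⌊661481·163/10000⌋=10782; principal=63381-10782=52599; balance=661481-52599=608882
15. interest=⌊608882·163/10000⌋=9924; principal=63381-9924=53457; balance=608882-53457=555425
16. interest=⌊555425·163/10000⌋=9053; principal=63381-9053=54328; balance=555425-54328=501097
17. interest=⌊501097·163/10000⌋=8167; principal=63381-8167=55214; balance=501097-55214=445883
18. interest=⌊445883·163/10000⌋=7267; principal=63381-7267=56114; balance=445883-56114=389769
19. interest=⌊389769·163/10000⌋=6353; principal=63381-6353=57028; balance=389769-57028=332741
20. interest=⌊332741·163/10000⌋=5423; principal=63381-5423=57958; balance=332741-57958=274783
21. interest=⌊274783·163/10000⌋=4478; principal=63381-4478=58903; balance=274783-58903=215880
22. interest=⌊215880·163/10000⌋=3518; principal=63381-3518=59863; balance=215880-59863=156017
23. interest=⌊156017·163/10000⌋=2543; principal=63381-2543=60838; balance=156017-60838=95179
24. interest=⌊95179·163/10000⌋=1551; principal=63381-1551=61830; balance=95179-61830=33349
25. interest=⌊33349·163/10000⌋=543; principal=min(63381-543,33349)=33349; balance=33349-33349=0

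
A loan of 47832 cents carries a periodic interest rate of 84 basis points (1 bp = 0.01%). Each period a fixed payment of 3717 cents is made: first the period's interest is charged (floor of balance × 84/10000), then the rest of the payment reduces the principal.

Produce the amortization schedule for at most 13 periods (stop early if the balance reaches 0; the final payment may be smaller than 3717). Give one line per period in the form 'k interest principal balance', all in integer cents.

1 401 3316 44516
2 373 3344 41172
3 345 3372 37800
4 317 3400 34400
5 288 3429 30971
6 260 3457 27514
7 231 3486 24028
8 201 3516 20512
9 172 3545 16967
10 142 3575 13392
11 112 3605 9787
12 82 3635 6152
13 51 3666 2486

1. interest=⌊47832·84/10000⌋=401; principal=3717-401=3316; balance=47832-3316=44516
2. interest=⌊44516·84/10000⌋=373; principal=3717-373=3344; balance=44516-3344=41172
3. interest=⌊41172·84/10000⌋=345; principal=3717-345=3372; balance=41172-3372=37800
4. interest=⌊37800·84/10000⌋=317; principal=3717-317=3400; balance=37800-3400=34400
5. interest=⌊34400·84/10000⌋=288; principal=3717-288=3429; balance=34400-3429=30971
6. interest=⌊30971·84/10000⌋=260; principal=3717-260=3457; balance=30971-3457=27514
7. interest=⌊27514·84/10000⌋=231; principal=3717-231=3486; balance=27514-3486=24028
8. interest=⌊24028·84/10000⌋=201; principal=3717-201=3516; balance=24028-3516=20512
9. interest=⌊20512·84/10000⌋=172; principal=3717-172=3545; balance=20512-3545=16967
10. interest=⌊16967·84/10000⌋=142; principal=3717-142=3575; balance=16967-3575=13392
11. interest=⌊13392·84/10000⌋=112; principal=3717-112=3605; balance=13392-3605=9787
12. interest=⌊9787·84/10000⌋=82; principal=3717-82=3635; balance=9787-3635=6152
13. interest=⌊6152·84/10000⌋=51; principal=3717-51=3666; balance=6152-3666=2486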